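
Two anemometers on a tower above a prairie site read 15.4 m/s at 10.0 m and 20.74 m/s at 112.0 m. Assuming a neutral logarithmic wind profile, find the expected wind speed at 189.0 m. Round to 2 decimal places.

Log law: V ∝ ln(z/z₀). From the pair, with r = V₁/V₂ = 0.74253,
ln z₀ = (ln z₁ − r·ln z₂)/(1 − r) = (2.3026 − 0.74253×4.7185)/0.25747 = -4.6647 → z₀ = 0.009422 m
V₃ = V₁ · ln(z₃/z₀)/ln(z₁/z₀) = 15.4 × 9.9064/6.9672 = 21.8966 m/s

21.90 m/s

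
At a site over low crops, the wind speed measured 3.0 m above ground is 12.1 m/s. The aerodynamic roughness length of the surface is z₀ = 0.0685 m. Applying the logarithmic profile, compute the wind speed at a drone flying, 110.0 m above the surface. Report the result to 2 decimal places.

Log law: V(z) ∝ ln(z/z₀), so V₂/V₁ = ln(z₂/z₀) / ln(z₁/z₀).
ln(110.0/0.0685) = 7.3814, ln(3.0/0.0685) = 3.7795
V₂ = 12.1 × 7.3814/3.7795 = 12.1 × 1.9530 = 23.6312 m/s

23.63 m/s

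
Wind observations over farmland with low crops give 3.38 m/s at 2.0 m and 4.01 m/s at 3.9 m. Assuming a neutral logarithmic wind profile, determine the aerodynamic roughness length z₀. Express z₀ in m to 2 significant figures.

z₀ ≈ 0.056 m

Log law: V(z) ∝ ln(z/z₀). With r = V₁/V₂ = 3.38/4.01 = 0.84289,
r · ln(z₂/z₀) = ln(z₁/z₀) ⇒ ln z₀ = (ln z₁ − r·ln z₂)/(1 − r)
ln z₀ = (0.69315 − 0.84289×1.36098) / 0.15711 = -2.8898
z₀ = exp(-2.8898) = 0.05559 m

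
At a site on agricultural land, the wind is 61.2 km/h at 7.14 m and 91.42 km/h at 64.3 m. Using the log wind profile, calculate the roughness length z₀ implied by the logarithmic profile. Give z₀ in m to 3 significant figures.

Log law: V(z) ∝ ln(z/z₀). With r = V₁/V₂ = 61.2/91.42 = 0.66944,
r · ln(z₂/z₀) = ln(z₁/z₀) ⇒ ln z₀ = (ln z₁ − r·ln z₂)/(1 − r)
ln z₀ = (1.96571 − 0.66944×4.16356) / 0.33056 = -2.4853
z₀ = exp(-2.4853) = 0.08330 m

z₀ ≈ 0.0833 m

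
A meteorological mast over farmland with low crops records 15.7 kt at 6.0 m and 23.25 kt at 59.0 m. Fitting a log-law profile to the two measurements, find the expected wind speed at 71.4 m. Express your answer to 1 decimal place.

23.9 kt

Log law: V ∝ ln(z/z₀). From the pair, with r = V₁/V₂ = 0.67527,
ln z₀ = (ln z₁ − r·ln z₂)/(1 − r) = (1.7918 − 0.67527×4.0775)/0.32473 = -2.9614 → z₀ = 0.05174 m
V₃ = V₁ · ln(z₃/z₀)/ln(z₁/z₀) = 15.7 × 7.2297/4.7532 = 23.8801 kt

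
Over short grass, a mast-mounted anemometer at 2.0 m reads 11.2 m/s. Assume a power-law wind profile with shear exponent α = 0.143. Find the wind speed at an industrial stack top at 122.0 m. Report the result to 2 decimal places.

20.16 m/s

Power-law profile: V₂ = V₁ · (z₂/z₁)^α
V₂ = 11.2 × (122.0/2.0)^0.143 = 11.2 × (61.0000)^0.143
    = 11.2 × 1.8001 = 20.1614 m/s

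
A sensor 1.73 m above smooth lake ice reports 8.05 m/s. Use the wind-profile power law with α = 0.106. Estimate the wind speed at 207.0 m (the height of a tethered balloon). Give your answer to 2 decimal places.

13.37 m/s

Power-law profile: V₂ = V₁ · (z₂/z₁)^α
V₂ = 8.05 × (207.0/1.73)^0.106 = 8.05 × (119.6532)^0.106
    = 8.05 × 1.6606 = 13.3677 m/s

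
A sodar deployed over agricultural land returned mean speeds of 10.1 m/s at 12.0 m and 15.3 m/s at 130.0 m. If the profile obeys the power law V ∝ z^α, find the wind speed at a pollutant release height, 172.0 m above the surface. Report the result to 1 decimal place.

16.1 m/s

First find α: α = ln(V₂/V₁)/ln(z₂/z₁) = ln(15.3/10.1)/ln(130.0/12.0) = 0.41532/2.38263 = 0.1743
Extrapolate from 130.0 m to 172.0 m: V₃ = 15.3 × (172.0/130.0)^0.1743 = 15.3 × 1.0500 = 16.0652 m/s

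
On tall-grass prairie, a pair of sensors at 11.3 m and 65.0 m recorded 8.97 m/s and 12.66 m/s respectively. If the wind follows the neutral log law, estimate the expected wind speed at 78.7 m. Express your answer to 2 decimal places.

Log law: V ∝ ln(z/z₀). From the pair, with r = V₁/V₂ = 0.70853,
ln z₀ = (ln z₁ − r·ln z₂)/(1 − r) = (2.4248 − 0.70853×4.1744)/0.29147 = -1.8283 → z₀ = 0.1607 m
V₃ = V₁ · ln(z₃/z₀)/ln(z₁/z₀) = 8.97 × 6.1939/4.2531 = 13.0634 m/s

13.06 m/s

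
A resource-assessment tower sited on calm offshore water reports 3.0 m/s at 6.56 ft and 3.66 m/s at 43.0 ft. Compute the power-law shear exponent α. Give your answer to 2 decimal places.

Power law: V₂/V₁ = (z₂/z₁)^α ⇒ α = ln(V₂/V₁) / ln(z₂/z₁)
α = ln(3.66/3.0) / ln(43.0/6.56) = ln(1.2200) / ln(6.5549)
  = 0.19885 / 1.88021 = 0.10576

α ≈ 0.11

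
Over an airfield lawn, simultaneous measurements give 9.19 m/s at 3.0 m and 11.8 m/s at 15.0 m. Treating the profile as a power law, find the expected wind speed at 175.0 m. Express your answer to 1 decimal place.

First find α: α = ln(V₂/V₁)/ln(z₂/z₁) = ln(11.8/9.19)/ln(15.0/3.0) = 0.24998/1.60944 = 0.1553
Extrapolate from 15.0 m to 175.0 m: V₃ = 11.8 × (175.0/15.0)^0.1553 = 11.8 × 1.4646 = 17.2824 m/s

17.3 m/s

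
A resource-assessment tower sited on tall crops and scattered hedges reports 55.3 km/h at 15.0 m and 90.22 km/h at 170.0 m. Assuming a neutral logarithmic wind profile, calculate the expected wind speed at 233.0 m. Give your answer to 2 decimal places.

94.75 km/h

Log law: V ∝ ln(z/z₀). From the pair, with r = V₁/V₂ = 0.61295,
ln z₀ = (ln z₁ − r·ln z₂)/(1 − r) = (2.7081 − 0.61295×5.1358)/0.38705 = -1.1366 → z₀ = 0.3209 m
V₃ = V₁ · ln(z₃/z₀)/ln(z₁/z₀) = 55.3 × 6.5876/3.8446 = 94.7543 km/h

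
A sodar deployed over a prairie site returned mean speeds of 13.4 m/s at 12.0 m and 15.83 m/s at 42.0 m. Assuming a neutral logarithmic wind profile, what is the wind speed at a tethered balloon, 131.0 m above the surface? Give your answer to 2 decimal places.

Log law: V ∝ ln(z/z₀). From the pair, with r = V₁/V₂ = 0.84649,
ln z₀ = (ln z₁ − r·ln z₂)/(1 − r) = (2.4849 − 0.84649×3.7377)/0.15351 = -4.4233 → z₀ = 0.01199 m
V₃ = V₁ · ln(z₃/z₀)/ln(z₁/z₀) = 13.4 × 9.2985/6.9082 = 18.0365 m/s

18.04 m/s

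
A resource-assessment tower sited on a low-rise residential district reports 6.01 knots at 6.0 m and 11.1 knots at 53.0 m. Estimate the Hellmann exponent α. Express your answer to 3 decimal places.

Power law: V₂/V₁ = (z₂/z₁)^α ⇒ α = ln(V₂/V₁) / ln(z₂/z₁)
α = ln(11.1/6.01) / ln(53.0/6.0) = ln(1.8469) / ln(8.8333)
  = 0.61352 / 2.17853 = 0.28162

α ≈ 0.282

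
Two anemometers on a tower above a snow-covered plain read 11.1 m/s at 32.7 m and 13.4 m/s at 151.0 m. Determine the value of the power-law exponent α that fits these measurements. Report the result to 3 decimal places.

Power law: V₂/V₁ = (z₂/z₁)^α ⇒ α = ln(V₂/V₁) / ln(z₂/z₁)
α = ln(13.4/11.1) / ln(151.0/32.7) = ln(1.2072) / ln(4.6177)
  = 0.18831 / 1.52990 = 0.12309

α ≈ 0.123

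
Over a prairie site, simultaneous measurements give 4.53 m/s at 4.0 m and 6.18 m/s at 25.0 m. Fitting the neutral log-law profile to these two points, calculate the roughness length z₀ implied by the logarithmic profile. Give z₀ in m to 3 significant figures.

Log law: V(z) ∝ ln(z/z₀). With r = V₁/V₂ = 4.53/6.18 = 0.73301,
r · ln(z₂/z₀) = ln(z₁/z₀) ⇒ ln z₀ = (ln z₁ − r·ln z₂)/(1 − r)
ln z₀ = (1.38629 − 0.73301×3.21888) / 0.26699 = -3.6450
z₀ = exp(-3.6450) = 0.02612 m

z₀ ≈ 0.0261 m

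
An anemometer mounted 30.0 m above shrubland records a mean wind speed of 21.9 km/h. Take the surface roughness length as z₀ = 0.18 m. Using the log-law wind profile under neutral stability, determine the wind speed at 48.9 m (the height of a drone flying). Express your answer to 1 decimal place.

Log law: V(z) ∝ ln(z/z₀), so V₂/V₁ = ln(z₂/z₀) / ln(z₁/z₀).
ln(48.9/0.18) = 5.6046, ln(30.0/0.18) = 5.1160
V₂ = 21.9 × 5.6046/5.1160 = 21.9 × 1.0955 = 23.9915 km/h

24.0 km/h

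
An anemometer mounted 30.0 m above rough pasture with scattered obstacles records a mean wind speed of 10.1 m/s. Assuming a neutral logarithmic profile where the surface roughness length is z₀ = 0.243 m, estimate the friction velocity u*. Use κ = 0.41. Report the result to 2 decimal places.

Log law: V(z) = (u*/κ) · ln(z/z₀) ⇒ u* = κ · V / ln(z/z₀)
u* = 0.41 × 10.1 / ln(30.0/0.243) = 0.41 × 10.1 / 4.8159
   = 4.1410 / 4.8159 = 0.8599 m/s

u* ≈ 0.86 m/s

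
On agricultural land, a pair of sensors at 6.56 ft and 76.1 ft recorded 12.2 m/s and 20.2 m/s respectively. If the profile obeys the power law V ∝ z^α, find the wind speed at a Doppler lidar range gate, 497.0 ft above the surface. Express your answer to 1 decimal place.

First find α: α = ln(V₂/V₁)/ln(z₂/z₁) = ln(20.2/12.2)/ln(76.1/6.56) = 0.50425/2.45106 = 0.2057
Extrapolate from 76.1 ft to 497.0 ft: V₃ = 20.2 × (497.0/76.1)^0.2057 = 20.2 × 1.4712 = 29.7175 m/s

29.7 m/s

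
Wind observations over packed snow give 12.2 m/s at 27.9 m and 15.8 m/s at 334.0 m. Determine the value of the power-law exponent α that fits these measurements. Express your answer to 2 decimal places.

α ≈ 0.10

Power law: V₂/V₁ = (z₂/z₁)^α ⇒ α = ln(V₂/V₁) / ln(z₂/z₁)
α = ln(15.8/12.2) / ln(334.0/27.9) = ln(1.2951) / ln(11.9713)
  = 0.25857 / 2.48251 = 0.10416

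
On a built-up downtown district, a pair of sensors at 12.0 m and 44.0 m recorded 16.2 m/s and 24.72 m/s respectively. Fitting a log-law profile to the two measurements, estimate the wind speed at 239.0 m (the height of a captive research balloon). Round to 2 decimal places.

35.82 m/s

Log law: V ∝ ln(z/z₀). From the pair, with r = V₁/V₂ = 0.65534,
ln z₀ = (ln z₁ − r·ln z₂)/(1 − r) = (2.4849 − 0.65534×3.7842)/0.34466 = 0.0144 → z₀ = 1.015 m
V₃ = V₁ · ln(z₃/z₀)/ln(z₁/z₀) = 16.2 × 5.4620/2.4705 = 35.8170 m/s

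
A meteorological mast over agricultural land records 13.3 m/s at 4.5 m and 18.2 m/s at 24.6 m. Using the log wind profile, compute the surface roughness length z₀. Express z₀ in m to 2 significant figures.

Log law: V(z) ∝ ln(z/z₀). With r = V₁/V₂ = 13.3/18.2 = 0.73077,
r · ln(z₂/z₀) = ln(z₁/z₀) ⇒ ln z₀ = (ln z₁ − r·ln z₂)/(1 − r)
ln z₀ = (1.50408 − 0.73077×3.20275) / 0.26923 = -3.1066
z₀ = exp(-3.1066) = 0.04475 m

z₀ ≈ 0.045 m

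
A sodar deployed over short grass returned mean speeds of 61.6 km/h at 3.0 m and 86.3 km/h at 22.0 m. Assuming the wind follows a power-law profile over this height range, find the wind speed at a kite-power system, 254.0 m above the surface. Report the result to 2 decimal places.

130.56 km/h

First find α: α = ln(V₂/V₁)/ln(z₂/z₁) = ln(86.3/61.6)/ln(22.0/3.0) = 0.33717/1.99243 = 0.1692
Extrapolate from 22.0 m to 254.0 m: V₃ = 86.3 × (254.0/22.0)^0.1692 = 86.3 × 1.5128 = 130.5559 km/h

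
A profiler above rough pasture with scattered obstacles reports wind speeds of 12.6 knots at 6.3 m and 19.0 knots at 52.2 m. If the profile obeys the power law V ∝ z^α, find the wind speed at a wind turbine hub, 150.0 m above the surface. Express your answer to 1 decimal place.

First find α: α = ln(V₂/V₁)/ln(z₂/z₁) = ln(19.0/12.6)/ln(52.2/6.3) = 0.41074/2.11453 = 0.1942
Extrapolate from 52.2 m to 150.0 m: V₃ = 19.0 × (150.0/52.2)^0.1942 = 19.0 × 1.2276 = 23.3239 knots

23.3 knots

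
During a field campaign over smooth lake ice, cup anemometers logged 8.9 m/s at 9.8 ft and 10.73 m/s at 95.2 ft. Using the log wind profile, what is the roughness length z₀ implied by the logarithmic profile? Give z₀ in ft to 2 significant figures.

z₀ ≈ 0.00015 ft

Log law: V(z) ∝ ln(z/z₀). With r = V₁/V₂ = 8.9/10.73 = 0.82945,
r · ln(z₂/z₀) = ln(z₁/z₀) ⇒ ln z₀ = (ln z₁ − r·ln z₂)/(1 − r)
ln z₀ = (2.28238 − 0.82945×4.55598) / 0.17055 = -8.7750
z₀ = exp(-8.7750) = 0.0001545 ft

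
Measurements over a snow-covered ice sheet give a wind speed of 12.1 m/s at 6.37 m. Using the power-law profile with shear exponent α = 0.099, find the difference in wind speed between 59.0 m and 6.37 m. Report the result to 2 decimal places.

Power law: V₂ = V₁ · (z₂/z₁)^α = 12.1 × (9.2622)^0.099 = 15.0831 m/s
ΔV = 15.0831 − 12.1 = 2.9831 m/s

2.98 m/s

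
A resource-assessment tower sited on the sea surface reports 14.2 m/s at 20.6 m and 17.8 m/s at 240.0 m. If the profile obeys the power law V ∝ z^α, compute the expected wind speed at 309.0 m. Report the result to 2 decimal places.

18.22 m/s

First find α: α = ln(V₂/V₁)/ln(z₂/z₁) = ln(17.8/14.2)/ln(240.0/20.6) = 0.22596/2.45535 = 0.0920
Extrapolate from 240.0 m to 309.0 m: V₃ = 17.8 × (309.0/240.0)^0.0920 = 17.8 × 1.0235 = 18.2188 m/s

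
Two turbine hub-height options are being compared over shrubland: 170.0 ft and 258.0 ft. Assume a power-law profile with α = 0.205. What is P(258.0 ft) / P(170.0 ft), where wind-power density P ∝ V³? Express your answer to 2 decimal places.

1.29

Speed ratio: V_B/V_A = (z_B/z_A)^α = (258.0/170.0)^0.205 = (1.5176)^0.205 = 1.08928
Power-density ratio: P_B/P_A = (V_B/V_A)³ = (1.08928)³ = 1.29247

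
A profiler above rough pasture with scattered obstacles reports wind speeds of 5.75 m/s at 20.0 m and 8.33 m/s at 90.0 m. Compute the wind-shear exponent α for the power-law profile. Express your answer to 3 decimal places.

α ≈ 0.246

Power law: V₂/V₁ = (z₂/z₁)^α ⇒ α = ln(V₂/V₁) / ln(z₂/z₁)
α = ln(8.33/5.75) / ln(90.0/20.0) = ln(1.4487) / ln(4.5000)
  = 0.37066 / 1.50408 = 0.24644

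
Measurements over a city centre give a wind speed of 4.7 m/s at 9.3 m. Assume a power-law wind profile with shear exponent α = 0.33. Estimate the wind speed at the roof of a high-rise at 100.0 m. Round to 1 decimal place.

10.3 m/s

Power-law profile: V₂ = V₁ · (z₂/z₁)^α
V₂ = 4.7 × (100.0/9.3)^0.33 = 4.7 × (10.7527)^0.33
    = 4.7 × 2.1898 = 10.2920 m/s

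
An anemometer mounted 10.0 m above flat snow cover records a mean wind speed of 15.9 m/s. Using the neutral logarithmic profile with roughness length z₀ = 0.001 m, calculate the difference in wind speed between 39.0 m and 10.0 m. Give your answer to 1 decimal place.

2.3 m/s

Log law: V₂ = V₁ · ln(z₂/z₀)/ln(z₁/z₀) = 15.9 × 10.5713/9.2103 = 18.2495 m/s
ΔV = 18.2495 − 15.9 = 2.3495 m/s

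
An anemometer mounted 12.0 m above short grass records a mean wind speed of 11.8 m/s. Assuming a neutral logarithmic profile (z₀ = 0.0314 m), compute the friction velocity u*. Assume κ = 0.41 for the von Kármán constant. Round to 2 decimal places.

u* ≈ 0.81 m/s

Log law: V(z) = (u*/κ) · ln(z/z₀) ⇒ u* = κ · V / ln(z/z₀)
u* = 0.41 × 11.8 / ln(12.0/0.0314) = 0.41 × 11.8 / 5.9459
   = 4.8380 / 5.9459 = 0.8137 m/s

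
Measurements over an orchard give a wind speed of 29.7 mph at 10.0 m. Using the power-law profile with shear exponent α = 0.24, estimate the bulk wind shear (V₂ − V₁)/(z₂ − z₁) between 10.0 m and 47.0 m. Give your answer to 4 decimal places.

Power law: V₂ = V₁ · (z₂/z₁)^α = 29.7 × (4.7000)^0.24 = 43.0586 mph
ΔV/Δz = (43.0586 − 29.7)/(47.0 − 10.0) = 13.3586/37.0000 = 0.36104 mph/m

0.3610 mph/m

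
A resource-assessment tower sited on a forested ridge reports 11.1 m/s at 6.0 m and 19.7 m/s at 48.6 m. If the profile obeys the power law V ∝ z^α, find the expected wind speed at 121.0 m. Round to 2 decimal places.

25.30 m/s

First find α: α = ln(V₂/V₁)/ln(z₂/z₁) = ln(19.7/11.1)/ln(48.6/6.0) = 0.57367/2.09186 = 0.2742
Extrapolate from 48.6 m to 121.0 m: V₃ = 19.7 × (121.0/48.6)^0.2742 = 19.7 × 1.2842 = 25.2992 m/s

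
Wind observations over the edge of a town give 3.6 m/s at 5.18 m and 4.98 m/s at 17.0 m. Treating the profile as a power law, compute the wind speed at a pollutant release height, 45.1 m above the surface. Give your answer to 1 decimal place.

6.5 m/s

First find α: α = ln(V₂/V₁)/ln(z₂/z₁) = ln(4.98/3.6)/ln(17.0/5.18) = 0.32450/1.18841 = 0.2731
Extrapolate from 17.0 m to 45.1 m: V₃ = 4.98 × (45.1/17.0)^0.2731 = 4.98 × 1.3053 = 6.5002 m/s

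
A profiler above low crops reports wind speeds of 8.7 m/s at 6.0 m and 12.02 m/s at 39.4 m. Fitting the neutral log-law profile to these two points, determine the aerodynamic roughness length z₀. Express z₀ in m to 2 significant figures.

z₀ ≈ 0.043 m

Log law: V(z) ∝ ln(z/z₀). With r = V₁/V₂ = 8.7/12.02 = 0.72379,
r · ln(z₂/z₀) = ln(z₁/z₀) ⇒ ln z₀ = (ln z₁ − r·ln z₂)/(1 − r)
ln z₀ = (1.79176 − 0.72379×3.67377) / 0.27621 = -3.1400
z₀ = exp(-3.1400) = 0.04328 m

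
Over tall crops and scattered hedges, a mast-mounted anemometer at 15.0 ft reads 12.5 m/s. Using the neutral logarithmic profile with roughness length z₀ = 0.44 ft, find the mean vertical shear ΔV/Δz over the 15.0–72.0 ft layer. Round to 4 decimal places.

Log law: V₂ = V₁ · ln(z₂/z₀)/ln(z₁/z₀) = 12.5 × 5.0976/3.5290 = 18.0561 m/s
ΔV/Δz = (18.0561 − 12.5)/(72.0 − 15.0) = 5.5561/57.0000 = 0.09748 m/s/ft

0.0975 m/s/ft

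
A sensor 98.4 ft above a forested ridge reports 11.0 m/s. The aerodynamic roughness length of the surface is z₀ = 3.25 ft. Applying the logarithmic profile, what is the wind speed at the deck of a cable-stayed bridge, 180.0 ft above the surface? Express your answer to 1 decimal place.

12.9 m/s

Log law: V(z) ∝ ln(z/z₀), so V₂/V₁ = ln(z₂/z₀) / ln(z₁/z₀).
ln(180.0/3.25) = 4.0143, ln(98.4/3.25) = 3.4104
V₂ = 11.0 × 4.0143/3.4104 = 11.0 × 1.1771 = 12.9479 m/s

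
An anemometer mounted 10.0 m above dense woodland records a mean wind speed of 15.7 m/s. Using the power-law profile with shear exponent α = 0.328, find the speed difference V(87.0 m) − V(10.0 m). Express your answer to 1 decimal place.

Power law: V₂ = V₁ · (z₂/z₁)^α = 15.7 × (8.7000)^0.328 = 31.9199 m/s
ΔV = 31.9199 − 15.7 = 16.2199 m/s

16.2 m/s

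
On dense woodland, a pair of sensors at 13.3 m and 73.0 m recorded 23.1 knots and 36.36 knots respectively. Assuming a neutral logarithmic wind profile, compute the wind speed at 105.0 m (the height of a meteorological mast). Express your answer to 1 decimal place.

Log law: V ∝ ln(z/z₀). From the pair, with r = V₁/V₂ = 0.63531,
ln z₀ = (ln z₁ − r·ln z₂)/(1 − r) = (2.5878 − 0.63531×4.2905)/0.36469 = -0.3785 → z₀ = 0.6849 m
V₃ = V₁ · ln(z₃/z₀)/ln(z₁/z₀) = 23.1 × 5.0324/2.9662 = 39.1908 knots

39.2 knots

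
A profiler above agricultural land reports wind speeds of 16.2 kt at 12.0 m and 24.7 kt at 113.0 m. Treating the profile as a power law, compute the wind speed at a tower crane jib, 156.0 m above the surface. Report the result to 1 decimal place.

First find α: α = ln(V₂/V₁)/ln(z₂/z₁) = ln(24.7/16.2)/ln(113.0/12.0) = 0.42179/2.24248 = 0.1881
Extrapolate from 113.0 m to 156.0 m: V₃ = 24.7 × (156.0/113.0)^0.1881 = 24.7 × 1.0625 = 26.2445 kt

26.2 kt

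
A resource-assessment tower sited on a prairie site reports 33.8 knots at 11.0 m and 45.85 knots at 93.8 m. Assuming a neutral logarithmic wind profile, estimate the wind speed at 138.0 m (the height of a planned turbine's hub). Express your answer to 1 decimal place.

Log law: V ∝ ln(z/z₀). From the pair, with r = V₁/V₂ = 0.73719,
ln z₀ = (ln z₁ − r·ln z₂)/(1 − r) = (2.3979 − 0.73719×4.5412)/0.26281 = -3.6139 → z₀ = 0.02695 m
V₃ = V₁ · ln(z₃/z₀)/ln(z₁/z₀) = 33.8 × 8.5412/6.0118 = 48.0207 knots

48.0 knots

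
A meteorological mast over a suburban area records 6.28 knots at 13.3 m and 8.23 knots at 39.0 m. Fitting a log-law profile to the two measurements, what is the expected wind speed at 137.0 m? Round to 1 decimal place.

10.5 knots

Log law: V ∝ ln(z/z₀). From the pair, with r = V₁/V₂ = 0.76306,
ln z₀ = (ln z₁ − r·ln z₂)/(1 − r) = (2.5878 − 0.76306×3.6636)/0.23694 = -0.8769 → z₀ = 0.4161 m
V₃ = V₁ · ln(z₃/z₀)/ln(z₁/z₀) = 6.28 × 5.7968/3.4646 = 10.5074 knots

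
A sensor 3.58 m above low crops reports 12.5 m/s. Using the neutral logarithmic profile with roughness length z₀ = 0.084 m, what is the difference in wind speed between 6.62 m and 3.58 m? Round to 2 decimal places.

2.05 m/s

Log law: V₂ = V₁ · ln(z₂/z₀)/ln(z₁/z₀) = 12.5 × 4.3670/3.7523 = 14.5479 m/s
ΔV = 14.5479 − 12.5 = 2.0479 m/s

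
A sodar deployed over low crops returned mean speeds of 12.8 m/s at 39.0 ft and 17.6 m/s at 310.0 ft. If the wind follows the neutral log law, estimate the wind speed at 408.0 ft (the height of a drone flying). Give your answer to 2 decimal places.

Log law: V ∝ ln(z/z₀). From the pair, with r = V₁/V₂ = 0.72727,
ln z₀ = (ln z₁ − r·ln z₂)/(1 − r) = (3.6636 − 0.72727×5.7366)/0.27273 = -1.8645 → z₀ = 0.1550 ft
V₃ = V₁ · ln(z₃/z₀)/ln(z₁/z₀) = 12.8 × 7.8757/5.5280 = 18.2360 m/s

18.24 m/s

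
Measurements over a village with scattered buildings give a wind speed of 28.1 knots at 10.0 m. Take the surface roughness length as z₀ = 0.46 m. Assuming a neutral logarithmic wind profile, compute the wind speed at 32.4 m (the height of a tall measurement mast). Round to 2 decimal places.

Log law: V(z) ∝ ln(z/z₀), so V₂/V₁ = ln(z₂/z₀) / ln(z₁/z₀).
ln(32.4/0.46) = 4.2547, ln(10.0/0.46) = 3.0791
V₂ = 28.1 × 4.2547/3.0791 = 28.1 × 1.3818 = 38.8283 knots

38.83 knots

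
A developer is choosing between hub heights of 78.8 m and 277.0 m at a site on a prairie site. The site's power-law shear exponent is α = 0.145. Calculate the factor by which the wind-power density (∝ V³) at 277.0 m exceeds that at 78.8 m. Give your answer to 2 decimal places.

1.73

Speed ratio: V_B/V_A = (z_B/z_A)^α = (277.0/78.8)^0.145 = (3.5152)^0.145 = 1.19995
Power-density ratio: P_B/P_A = (V_B/V_A)³ = (1.19995)³ = 1.72779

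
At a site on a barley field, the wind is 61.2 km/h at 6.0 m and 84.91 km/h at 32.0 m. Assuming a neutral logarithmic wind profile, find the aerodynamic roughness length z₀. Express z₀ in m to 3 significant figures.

z₀ ≈ 0.0797 m

Log law: V(z) ∝ ln(z/z₀). With r = V₁/V₂ = 61.2/84.91 = 0.72076,
r · ln(z₂/z₀) = ln(z₁/z₀) ⇒ ln z₀ = (ln z₁ − r·ln z₂)/(1 − r)
ln z₀ = (1.79176 − 0.72076×3.46574) / 0.27924 = -2.5291
z₀ = exp(-2.5291) = 0.07973 m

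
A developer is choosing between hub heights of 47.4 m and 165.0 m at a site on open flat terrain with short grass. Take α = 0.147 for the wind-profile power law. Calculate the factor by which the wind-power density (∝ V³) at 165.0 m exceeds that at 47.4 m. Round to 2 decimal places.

Speed ratio: V_B/V_A = (z_B/z_A)^α = (165.0/47.4)^0.147 = (3.4810)^0.147 = 1.20124
Power-density ratio: P_B/P_A = (V_B/V_A)³ = (1.20124)³ = 1.73337

1.73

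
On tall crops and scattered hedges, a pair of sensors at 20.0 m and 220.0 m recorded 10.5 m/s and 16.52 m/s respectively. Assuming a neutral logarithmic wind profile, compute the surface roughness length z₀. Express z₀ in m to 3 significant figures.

Log law: V(z) ∝ ln(z/z₀). With r = V₁/V₂ = 10.5/16.52 = 0.63559,
r · ln(z₂/z₀) = ln(z₁/z₀) ⇒ ln z₀ = (ln z₁ − r·ln z₂)/(1 − r)
ln z₀ = (2.99573 − 0.63559×5.39363) / 0.36441 = -1.1866
z₀ = exp(-1.1866) = 0.3052 m

z₀ ≈ 0.305 m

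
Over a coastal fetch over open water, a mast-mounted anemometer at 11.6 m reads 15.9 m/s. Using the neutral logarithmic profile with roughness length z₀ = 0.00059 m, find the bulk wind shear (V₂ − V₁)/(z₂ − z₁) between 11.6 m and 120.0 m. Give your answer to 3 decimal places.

Log law: V₂ = V₁ · ln(z₂/z₀)/ln(z₁/z₀) = 15.9 × 12.2229/9.8864 = 19.6577 m/s
ΔV/Δz = (19.6577 − 15.9)/(120.0 − 11.6) = 3.7577/108.4000 = 0.03467 m/s/m

0.035 m/s/m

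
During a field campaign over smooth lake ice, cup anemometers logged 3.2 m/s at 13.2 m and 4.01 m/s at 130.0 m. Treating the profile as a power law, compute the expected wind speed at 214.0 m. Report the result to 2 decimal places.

4.21 m/s

First find α: α = ln(V₂/V₁)/ln(z₂/z₁) = ln(4.01/3.2)/ln(130.0/13.2) = 0.22564/2.28732 = 0.0986
Extrapolate from 130.0 m to 214.0 m: V₃ = 4.01 × (214.0/130.0)^0.0986 = 4.01 × 1.0504 = 4.2121 m/s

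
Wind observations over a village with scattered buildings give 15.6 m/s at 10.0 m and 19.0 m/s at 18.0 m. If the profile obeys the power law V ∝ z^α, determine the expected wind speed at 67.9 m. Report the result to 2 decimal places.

29.66 m/s

First find α: α = ln(V₂/V₁)/ln(z₂/z₁) = ln(19.0/15.6)/ln(18.0/10.0) = 0.19717/0.58779 = 0.3354
Extrapolate from 18.0 m to 67.9 m: V₃ = 19.0 × (67.9/18.0)^0.3354 = 19.0 × 1.5610 = 29.6598 m/s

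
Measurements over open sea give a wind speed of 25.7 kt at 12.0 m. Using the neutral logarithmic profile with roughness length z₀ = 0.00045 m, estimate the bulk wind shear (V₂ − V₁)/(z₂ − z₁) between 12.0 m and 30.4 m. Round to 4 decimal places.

Log law: V₂ = V₁ · ln(z₂/z₀)/ln(z₁/z₀) = 25.7 × 11.1207/10.1912 = 28.0441 kt
ΔV/Δz = (28.0441 − 25.7)/(30.4 − 12.0) = 2.3441/18.4000 = 0.12740 kt/m

0.1274 kt/m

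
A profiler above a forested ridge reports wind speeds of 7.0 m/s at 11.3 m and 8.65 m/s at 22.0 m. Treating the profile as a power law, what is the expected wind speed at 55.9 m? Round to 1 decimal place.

First find α: α = ln(V₂/V₁)/ln(z₂/z₁) = ln(8.65/7.0)/ln(22.0/11.3) = 0.21165/0.66624 = 0.3177
Extrapolate from 22.0 m to 55.9 m: V₃ = 8.65 × (55.9/22.0)^0.3177 = 8.65 × 1.3448 = 11.6325 m/s

11.6 m/s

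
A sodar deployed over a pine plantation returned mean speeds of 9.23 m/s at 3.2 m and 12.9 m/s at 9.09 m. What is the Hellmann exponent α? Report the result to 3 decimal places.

Power law: V₂/V₁ = (z₂/z₁)^α ⇒ α = ln(V₂/V₁) / ln(z₂/z₁)
α = ln(12.9/9.23) / ln(9.09/3.2) = ln(1.3976) / ln(2.8406)
  = 0.33477 / 1.04402 = 0.32065

α ≈ 0.321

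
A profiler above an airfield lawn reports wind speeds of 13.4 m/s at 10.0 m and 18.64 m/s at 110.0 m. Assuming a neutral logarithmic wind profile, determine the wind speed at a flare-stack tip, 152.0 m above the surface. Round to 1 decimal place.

Log law: V ∝ ln(z/z₀). From the pair, with r = V₁/V₂ = 0.71888,
ln z₀ = (ln z₁ − r·ln z₂)/(1 − r) = (2.3026 − 0.71888×4.7005)/0.28112 = -3.8294 → z₀ = 0.02172 m
V₃ = V₁ · ln(z₃/z₀)/ln(z₁/z₀) = 13.4 × 8.8533/6.1320 = 19.3467 m/s

19.3 m/s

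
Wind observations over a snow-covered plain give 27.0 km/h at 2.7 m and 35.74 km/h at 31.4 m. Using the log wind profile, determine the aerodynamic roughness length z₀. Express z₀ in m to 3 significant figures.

Log law: V(z) ∝ ln(z/z₀). With r = V₁/V₂ = 27.0/35.74 = 0.75546,
r · ln(z₂/z₀) = ln(z₁/z₀) ⇒ ln z₀ = (ln z₁ − r·ln z₂)/(1 − r)
ln z₀ = (0.99325 − 0.75546×3.44681) / 0.24454 = -6.5864
z₀ = exp(-6.5864) = 0.001379 m

z₀ ≈ 0.00138 m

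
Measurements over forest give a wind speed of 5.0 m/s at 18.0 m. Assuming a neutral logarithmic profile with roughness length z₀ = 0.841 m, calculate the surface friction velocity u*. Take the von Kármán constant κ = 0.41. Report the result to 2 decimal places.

u* ≈ 0.67 m/s

Log law: V(z) = (u*/κ) · ln(z/z₀) ⇒ u* = κ · V / ln(z/z₀)
u* = 0.41 × 5.0 / ln(18.0/0.841) = 0.41 × 5.0 / 3.0635
   = 2.0500 / 3.0635 = 0.6692 m/s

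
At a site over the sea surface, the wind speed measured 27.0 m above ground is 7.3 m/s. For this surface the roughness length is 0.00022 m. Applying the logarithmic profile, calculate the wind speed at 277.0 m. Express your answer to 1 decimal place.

Log law: V(z) ∝ ln(z/z₀), so V₂/V₁ = ln(z₂/z₀) / ln(z₁/z₀).
ln(277.0/0.00022) = 14.0459, ln(27.0/0.00022) = 11.7177
V₂ = 7.3 × 14.0459/11.7177 = 7.3 × 1.1987 = 8.7504 m/s

8.8 m/s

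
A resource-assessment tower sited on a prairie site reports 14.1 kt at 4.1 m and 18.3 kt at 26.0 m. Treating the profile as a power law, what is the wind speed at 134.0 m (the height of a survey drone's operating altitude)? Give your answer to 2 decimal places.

23.07 kt

First find α: α = ln(V₂/V₁)/ln(z₂/z₁) = ln(18.3/14.1)/ln(26.0/4.1) = 0.26073/1.84711 = 0.1412
Extrapolate from 26.0 m to 134.0 m: V₃ = 18.3 × (134.0/26.0)^0.1412 = 18.3 × 1.2604 = 23.0659 kt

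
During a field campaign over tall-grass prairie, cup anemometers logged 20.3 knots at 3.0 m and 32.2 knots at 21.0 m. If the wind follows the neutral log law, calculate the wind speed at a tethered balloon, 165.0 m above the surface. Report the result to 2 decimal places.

Log law: V ∝ ln(z/z₀). From the pair, with r = V₁/V₂ = 0.63043,
ln z₀ = (ln z₁ − r·ln z₂)/(1 − r) = (1.0986 − 0.63043×3.0445)/0.36957 = -2.2209 → z₀ = 0.1085 m
V₃ = V₁ · ln(z₃/z₀)/ln(z₁/z₀) = 20.3 × 7.3268/3.3195 = 44.8064 knots

44.81 knots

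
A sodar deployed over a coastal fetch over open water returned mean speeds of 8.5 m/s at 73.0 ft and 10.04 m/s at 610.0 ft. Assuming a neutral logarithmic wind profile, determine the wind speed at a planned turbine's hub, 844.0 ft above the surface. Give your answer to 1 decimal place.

Log law: V ∝ ln(z/z₀). From the pair, with r = V₁/V₂ = 0.84661,
ln z₀ = (ln z₁ − r·ln z₂)/(1 − r) = (4.2905 − 0.84661×6.4135)/0.15339 = -7.4274 → z₀ = 0.0005947 ft
V₃ = V₁ · ln(z₃/z₀)/ln(z₁/z₀) = 8.5 × 14.1655/11.7179 = 10.2755 m/s

10.3 m/s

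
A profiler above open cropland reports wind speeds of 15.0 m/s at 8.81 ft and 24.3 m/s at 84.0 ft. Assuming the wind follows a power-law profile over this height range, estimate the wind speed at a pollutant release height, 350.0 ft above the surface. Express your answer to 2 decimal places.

First find α: α = ln(V₂/V₁)/ln(z₂/z₁) = ln(24.3/15.0)/ln(84.0/8.81) = 0.48243/2.25493 = 0.2139
Extrapolate from 84.0 ft to 350.0 ft: V₃ = 24.3 × (350.0/84.0)^0.2139 = 24.3 × 1.3571 = 32.9766 m/s

32.98 m/s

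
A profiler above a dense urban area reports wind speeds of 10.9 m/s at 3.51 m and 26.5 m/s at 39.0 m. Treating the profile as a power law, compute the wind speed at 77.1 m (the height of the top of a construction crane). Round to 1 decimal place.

First find α: α = ln(V₂/V₁)/ln(z₂/z₁) = ln(26.5/10.9)/ln(39.0/3.51) = 0.88838/2.40795 = 0.3689
Extrapolate from 39.0 m to 77.1 m: V₃ = 26.5 × (77.1/39.0)^0.3689 = 26.5 × 1.2859 = 34.0759 m/s

34.1 m/s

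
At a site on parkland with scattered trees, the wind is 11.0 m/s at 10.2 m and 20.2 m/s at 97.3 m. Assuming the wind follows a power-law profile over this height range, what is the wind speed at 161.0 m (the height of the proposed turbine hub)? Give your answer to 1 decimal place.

First find α: α = ln(V₂/V₁)/ln(z₂/z₁) = ln(20.2/11.0)/ln(97.3/10.2) = 0.60779/2.25541 = 0.2695
Extrapolate from 97.3 m to 161.0 m: V₃ = 20.2 × (161.0/97.3)^0.2695 = 20.2 × 1.1454 = 23.1361 m/s

23.1 m/s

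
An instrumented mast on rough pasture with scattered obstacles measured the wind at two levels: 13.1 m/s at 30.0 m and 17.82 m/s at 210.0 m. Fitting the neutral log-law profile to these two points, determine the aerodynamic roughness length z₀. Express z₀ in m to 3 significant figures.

Log law: V(z) ∝ ln(z/z₀). With r = V₁/V₂ = 13.1/17.82 = 0.73513,
r · ln(z₂/z₀) = ln(z₁/z₀) ⇒ ln z₀ = (ln z₁ − r·ln z₂)/(1 − r)
ln z₀ = (3.40120 − 0.73513×5.34711) / 0.26487 = -1.9995
z₀ = exp(-1.9995) = 0.1354 m

z₀ ≈ 0.135 m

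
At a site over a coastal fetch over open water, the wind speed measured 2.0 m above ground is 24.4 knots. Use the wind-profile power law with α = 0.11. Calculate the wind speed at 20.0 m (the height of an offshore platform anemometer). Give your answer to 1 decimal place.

31.4 knots

Power-law profile: V₂ = V₁ · (z₂/z₁)^α
V₂ = 24.4 × (20.0/2.0)^0.11 = 24.4 × (10.0000)^0.11
    = 24.4 × 1.2882 = 31.4333 knots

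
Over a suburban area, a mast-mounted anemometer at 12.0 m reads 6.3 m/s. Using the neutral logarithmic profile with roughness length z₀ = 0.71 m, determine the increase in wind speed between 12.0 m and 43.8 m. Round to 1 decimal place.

Log law: V₂ = V₁ · ln(z₂/z₀)/ln(z₁/z₀) = 6.3 × 4.1221/2.8274 = 9.1849 m/s
ΔV = 9.1849 − 6.3 = 2.8849 m/s

2.9 m/s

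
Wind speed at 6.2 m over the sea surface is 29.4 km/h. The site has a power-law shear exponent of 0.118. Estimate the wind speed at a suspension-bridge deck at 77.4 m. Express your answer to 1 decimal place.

Power-law profile: V₂ = V₁ · (z₂/z₁)^α
V₂ = 29.4 × (77.4/6.2)^0.118 = 29.4 × (12.4839)^0.118
    = 29.4 × 1.3470 = 39.6019 km/h

39.6 km/h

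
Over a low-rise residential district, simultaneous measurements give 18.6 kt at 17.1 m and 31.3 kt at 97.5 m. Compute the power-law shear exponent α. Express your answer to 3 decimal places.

Power law: V₂/V₁ = (z₂/z₁)^α ⇒ α = ln(V₂/V₁) / ln(z₂/z₁)
α = ln(31.3/18.6) / ln(97.5/17.1) = ln(1.6828) / ln(5.7018)
  = 0.52046 / 1.74077 = 0.29898

α ≈ 0.299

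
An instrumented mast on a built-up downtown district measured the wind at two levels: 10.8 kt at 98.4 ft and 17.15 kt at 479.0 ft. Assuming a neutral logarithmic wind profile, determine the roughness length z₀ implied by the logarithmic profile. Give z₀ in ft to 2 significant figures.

Log law: V(z) ∝ ln(z/z₀). With r = V₁/V₂ = 10.8/17.15 = 0.62974,
r · ln(z₂/z₀) = ln(z₁/z₀) ⇒ ln z₀ = (ln z₁ − r·ln z₂)/(1 − r)
ln z₀ = (4.58904 − 0.62974×6.17170) / 0.37026 = 1.8973
z₀ = exp(1.8973) = 6.668 ft

z₀ ≈ 6.7 ft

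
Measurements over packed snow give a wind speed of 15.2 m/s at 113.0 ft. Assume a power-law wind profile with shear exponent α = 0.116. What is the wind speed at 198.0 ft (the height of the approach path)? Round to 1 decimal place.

16.2 m/s

Power-law profile: V₂ = V₁ · (z₂/z₁)^α
V₂ = 15.2 × (198.0/113.0)^0.116 = 15.2 × (1.7522)^0.116
    = 15.2 × 1.0672 = 16.2218 m/s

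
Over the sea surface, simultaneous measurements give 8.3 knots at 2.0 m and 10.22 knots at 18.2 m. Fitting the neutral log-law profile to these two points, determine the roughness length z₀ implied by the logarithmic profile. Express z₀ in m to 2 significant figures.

z₀ ≈ 0.00014 m

Log law: V(z) ∝ ln(z/z₀). With r = V₁/V₂ = 8.3/10.22 = 0.81213,
r · ln(z₂/z₀) = ln(z₁/z₀) ⇒ ln z₀ = (ln z₁ − r·ln z₂)/(1 − r)
ln z₀ = (0.69315 − 0.81213×2.90142) / 0.18787 = -8.8530
z₀ = exp(-8.8530) = 0.0001429 m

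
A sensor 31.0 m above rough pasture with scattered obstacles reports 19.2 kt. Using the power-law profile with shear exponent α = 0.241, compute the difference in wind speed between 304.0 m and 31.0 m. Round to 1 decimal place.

Power law: V₂ = V₁ · (z₂/z₁)^α = 19.2 × (9.8065)^0.241 = 33.2855 kt
ΔV = 33.2855 − 19.2 = 14.0855 kt

14.1 kt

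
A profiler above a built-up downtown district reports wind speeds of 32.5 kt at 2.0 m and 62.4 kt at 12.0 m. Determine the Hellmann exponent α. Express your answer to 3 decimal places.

Power law: V₂/V₁ = (z₂/z₁)^α ⇒ α = ln(V₂/V₁) / ln(z₂/z₁)
α = ln(62.4/32.5) / ln(12.0/2.0) = ln(1.9200) / ln(6.0000)
  = 0.65233 / 1.79176 = 0.36407

α ≈ 0.364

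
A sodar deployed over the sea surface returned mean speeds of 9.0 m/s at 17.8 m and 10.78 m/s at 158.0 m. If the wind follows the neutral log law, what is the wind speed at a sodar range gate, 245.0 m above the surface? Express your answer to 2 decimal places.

Log law: V ∝ ln(z/z₀). From the pair, with r = V₁/V₂ = 0.83488,
ln z₀ = (ln z₁ − r·ln z₂)/(1 − r) = (2.8792 − 0.83488×5.0626)/0.16512 = -8.1604 → z₀ = 0.0002857 m
V₃ = V₁ · ln(z₃/z₀)/ln(z₁/z₀) = 9.0 × 13.6617/11.0396 = 11.1376 m/s

11.14 m/s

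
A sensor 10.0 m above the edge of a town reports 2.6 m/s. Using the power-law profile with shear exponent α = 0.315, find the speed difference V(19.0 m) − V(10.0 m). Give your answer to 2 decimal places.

Power law: V₂ = V₁ · (z₂/z₁)^α = 2.6 × (1.9000)^0.315 = 3.1826 m/s
ΔV = 3.1826 − 2.6 = 0.5826 m/s

0.58 m/s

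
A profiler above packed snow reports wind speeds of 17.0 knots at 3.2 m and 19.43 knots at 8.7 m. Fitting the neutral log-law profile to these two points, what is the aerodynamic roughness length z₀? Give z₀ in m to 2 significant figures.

Log law: V(z) ∝ ln(z/z₀). With r = V₁/V₂ = 17.0/19.43 = 0.87494,
r · ln(z₂/z₀) = ln(z₁/z₀) ⇒ ln z₀ = (ln z₁ − r·ln z₂)/(1 − r)
ln z₀ = (1.16315 − 0.87494×2.16332) / 0.12506 = -5.8339
z₀ = exp(-5.8339) = 0.002927 m

z₀ ≈ 0.0029 m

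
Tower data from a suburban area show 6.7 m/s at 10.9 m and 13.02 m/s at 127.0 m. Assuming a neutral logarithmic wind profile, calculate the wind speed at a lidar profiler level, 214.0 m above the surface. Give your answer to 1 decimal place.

14.4 m/s

Log law: V ∝ ln(z/z₀). From the pair, with r = V₁/V₂ = 0.51459,
ln z₀ = (ln z₁ − r·ln z₂)/(1 − r) = (2.3888 − 0.51459×4.8442)/0.48541 = -0.2143 → z₀ = 0.8071 m
V₃ = V₁ · ln(z₃/z₀)/ln(z₁/z₀) = 6.7 × 5.5803/2.6031 = 14.3630 m/s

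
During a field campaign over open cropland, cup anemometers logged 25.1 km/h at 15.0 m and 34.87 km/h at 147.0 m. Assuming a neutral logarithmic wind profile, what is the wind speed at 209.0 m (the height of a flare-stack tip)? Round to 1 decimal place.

Log law: V ∝ ln(z/z₀). From the pair, with r = V₁/V₂ = 0.71982,
ln z₀ = (ln z₁ − r·ln z₂)/(1 − r) = (2.7081 − 0.71982×4.9904)/0.28018 = -3.1556 → z₀ = 0.04261 m
V₃ = V₁ · ln(z₃/z₀)/ln(z₁/z₀) = 25.1 × 8.4979/5.8636 = 36.3764 km/h

36.4 km/h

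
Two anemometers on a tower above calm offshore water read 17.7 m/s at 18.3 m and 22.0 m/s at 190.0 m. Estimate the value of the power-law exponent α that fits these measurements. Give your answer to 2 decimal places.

Power law: V₂/V₁ = (z₂/z₁)^α ⇒ α = ln(V₂/V₁) / ln(z₂/z₁)
α = ln(22.0/17.7) / ln(190.0/18.3) = ln(1.2429) / ln(10.3825)
  = 0.21748 / 2.34012 = 0.09293

α ≈ 0.09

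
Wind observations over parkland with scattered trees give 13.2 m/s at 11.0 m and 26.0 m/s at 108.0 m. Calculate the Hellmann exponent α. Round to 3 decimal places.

Power law: V₂/V₁ = (z₂/z₁)^α ⇒ α = ln(V₂/V₁) / ln(z₂/z₁)
α = ln(26.0/13.2) / ln(108.0/11.0) = ln(1.9697) / ln(9.8182)
  = 0.67788 / 2.28424 = 0.29676

α ≈ 0.297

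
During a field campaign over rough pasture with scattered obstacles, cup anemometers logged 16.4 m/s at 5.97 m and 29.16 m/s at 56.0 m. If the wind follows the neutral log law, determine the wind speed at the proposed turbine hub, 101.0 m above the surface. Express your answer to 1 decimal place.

32.5 m/s

Log law: V ∝ ln(z/z₀). From the pair, with r = V₁/V₂ = 0.56241,
ln z₀ = (ln z₁ − r·ln z₂)/(1 − r) = (1.7867 − 0.56241×4.0254)/0.43759 = -1.0905 → z₀ = 0.3361 m
V₃ = V₁ · ln(z₃/z₀)/ln(z₁/z₀) = 16.4 × 5.7056/2.8772 = 32.5217 m/s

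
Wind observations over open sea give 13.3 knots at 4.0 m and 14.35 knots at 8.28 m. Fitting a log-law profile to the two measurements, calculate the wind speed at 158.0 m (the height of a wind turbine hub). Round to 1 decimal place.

18.6 knots

Log law: V ∝ ln(z/z₀). From the pair, with r = V₁/V₂ = 0.92683,
ln z₀ = (ln z₁ − r·ln z₂)/(1 − r) = (1.3863 − 0.92683×2.1138)/0.07317 = -7.8293 → z₀ = 0.0003979 m
V₃ = V₁ · ln(z₃/z₀)/ln(z₁/z₀) = 13.3 × 12.8919/9.2156 = 18.6056 knots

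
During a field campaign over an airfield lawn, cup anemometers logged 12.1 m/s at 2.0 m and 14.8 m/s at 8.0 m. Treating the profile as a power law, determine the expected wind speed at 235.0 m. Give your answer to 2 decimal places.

24.19 m/s

First find α: α = ln(V₂/V₁)/ln(z₂/z₁) = ln(14.8/12.1)/ln(8.0/2.0) = 0.20142/1.38629 = 0.1453
Extrapolate from 8.0 m to 235.0 m: V₃ = 14.8 × (235.0/8.0)^0.1453 = 14.8 × 1.6341 = 24.1853 m/s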